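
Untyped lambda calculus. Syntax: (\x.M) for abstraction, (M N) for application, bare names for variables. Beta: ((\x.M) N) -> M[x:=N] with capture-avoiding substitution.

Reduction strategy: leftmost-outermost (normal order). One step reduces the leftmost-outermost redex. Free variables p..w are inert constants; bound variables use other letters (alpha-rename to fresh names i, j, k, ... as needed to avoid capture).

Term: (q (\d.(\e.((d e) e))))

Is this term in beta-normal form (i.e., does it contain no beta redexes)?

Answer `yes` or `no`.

Answer: yes

Derivation:
Term: (q (\d.(\e.((d e) e))))
No beta redexes found.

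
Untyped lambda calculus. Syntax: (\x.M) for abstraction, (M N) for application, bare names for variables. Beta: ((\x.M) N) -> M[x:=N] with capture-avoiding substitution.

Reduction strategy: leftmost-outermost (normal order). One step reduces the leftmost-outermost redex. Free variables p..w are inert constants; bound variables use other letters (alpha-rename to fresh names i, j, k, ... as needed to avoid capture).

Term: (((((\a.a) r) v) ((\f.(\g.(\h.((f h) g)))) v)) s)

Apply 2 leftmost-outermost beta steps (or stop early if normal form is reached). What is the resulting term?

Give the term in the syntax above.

Step 0: (((((\a.a) r) v) ((\f.(\g.(\h.((f h) g)))) v)) s)
Step 1: (((r v) ((\f.(\g.(\h.((f h) g)))) v)) s)
Step 2: (((r v) (\g.(\h.((v h) g)))) s)

Answer: (((r v) (\g.(\h.((v h) g)))) s)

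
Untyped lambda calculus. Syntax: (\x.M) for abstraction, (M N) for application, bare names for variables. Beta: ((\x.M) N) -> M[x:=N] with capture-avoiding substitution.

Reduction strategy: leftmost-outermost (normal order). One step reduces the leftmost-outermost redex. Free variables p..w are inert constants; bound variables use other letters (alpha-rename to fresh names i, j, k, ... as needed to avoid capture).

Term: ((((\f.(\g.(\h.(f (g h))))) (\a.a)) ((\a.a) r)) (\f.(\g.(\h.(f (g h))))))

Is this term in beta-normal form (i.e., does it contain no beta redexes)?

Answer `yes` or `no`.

Answer: no

Derivation:
Term: ((((\f.(\g.(\h.(f (g h))))) (\a.a)) ((\a.a) r)) (\f.(\g.(\h.(f (g h))))))
Found 2 beta redex(es).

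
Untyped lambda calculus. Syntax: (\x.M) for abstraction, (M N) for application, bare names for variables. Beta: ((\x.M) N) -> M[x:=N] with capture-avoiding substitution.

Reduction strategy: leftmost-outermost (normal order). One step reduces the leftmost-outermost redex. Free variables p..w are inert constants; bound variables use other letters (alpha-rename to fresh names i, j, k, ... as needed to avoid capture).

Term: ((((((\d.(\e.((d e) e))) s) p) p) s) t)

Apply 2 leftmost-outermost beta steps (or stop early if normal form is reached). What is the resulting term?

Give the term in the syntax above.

Step 0: ((((((\d.(\e.((d e) e))) s) p) p) s) t)
Step 1: (((((\e.((s e) e)) p) p) s) t)
Step 2: (((((s p) p) p) s) t)

Answer: (((((s p) p) p) s) t)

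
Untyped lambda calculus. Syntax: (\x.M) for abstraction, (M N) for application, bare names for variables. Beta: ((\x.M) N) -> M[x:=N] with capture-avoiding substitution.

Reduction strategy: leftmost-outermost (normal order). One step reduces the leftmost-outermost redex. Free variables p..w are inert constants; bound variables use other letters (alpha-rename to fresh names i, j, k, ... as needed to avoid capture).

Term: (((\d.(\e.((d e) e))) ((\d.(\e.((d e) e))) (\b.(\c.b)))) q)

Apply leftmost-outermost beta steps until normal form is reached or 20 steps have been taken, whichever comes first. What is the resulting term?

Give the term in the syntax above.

Step 0: (((\d.(\e.((d e) e))) ((\d.(\e.((d e) e))) (\b.(\c.b)))) q)
Step 1: ((\e.((((\d.(\e.((d e) e))) (\b.(\c.b))) e) e)) q)
Step 2: ((((\d.(\e.((d e) e))) (\b.(\c.b))) q) q)
Step 3: (((\e.(((\b.(\c.b)) e) e)) q) q)
Step 4: ((((\b.(\c.b)) q) q) q)
Step 5: (((\c.q) q) q)
Step 6: (q q)

Answer: (q q)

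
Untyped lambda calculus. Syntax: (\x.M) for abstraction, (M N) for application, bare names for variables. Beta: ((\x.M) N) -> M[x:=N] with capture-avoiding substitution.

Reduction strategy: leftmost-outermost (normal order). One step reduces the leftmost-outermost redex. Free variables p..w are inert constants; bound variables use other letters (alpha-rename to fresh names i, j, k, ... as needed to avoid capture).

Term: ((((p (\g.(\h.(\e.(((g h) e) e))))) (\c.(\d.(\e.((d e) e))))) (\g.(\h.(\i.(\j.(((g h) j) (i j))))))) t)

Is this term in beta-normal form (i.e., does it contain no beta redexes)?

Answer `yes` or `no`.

Term: ((((p (\g.(\h.(\e.(((g h) e) e))))) (\c.(\d.(\e.((d e) e))))) (\g.(\h.(\i.(\j.(((g h) j) (i j))))))) t)
No beta redexes found.

Answer: yes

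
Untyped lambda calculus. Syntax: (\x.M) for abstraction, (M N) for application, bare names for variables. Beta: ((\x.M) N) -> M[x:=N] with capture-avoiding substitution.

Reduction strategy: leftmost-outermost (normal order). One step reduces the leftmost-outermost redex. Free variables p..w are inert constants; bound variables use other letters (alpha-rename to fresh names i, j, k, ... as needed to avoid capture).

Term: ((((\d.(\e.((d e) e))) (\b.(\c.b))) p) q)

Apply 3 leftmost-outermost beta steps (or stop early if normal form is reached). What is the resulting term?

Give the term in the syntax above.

Answer: (((\c.p) p) q)

Derivation:
Step 0: ((((\d.(\e.((d e) e))) (\b.(\c.b))) p) q)
Step 1: (((\e.(((\b.(\c.b)) e) e)) p) q)
Step 2: ((((\b.(\c.b)) p) p) q)
Step 3: (((\c.p) p) q)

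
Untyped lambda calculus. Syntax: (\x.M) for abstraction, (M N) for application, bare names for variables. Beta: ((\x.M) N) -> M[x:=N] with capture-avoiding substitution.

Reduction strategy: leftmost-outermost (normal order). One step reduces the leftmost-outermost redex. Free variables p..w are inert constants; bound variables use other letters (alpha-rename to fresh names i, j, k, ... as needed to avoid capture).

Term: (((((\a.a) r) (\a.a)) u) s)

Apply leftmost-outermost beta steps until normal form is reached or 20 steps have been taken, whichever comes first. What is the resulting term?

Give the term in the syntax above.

Step 0: (((((\a.a) r) (\a.a)) u) s)
Step 1: (((r (\a.a)) u) s)

Answer: (((r (\a.a)) u) s)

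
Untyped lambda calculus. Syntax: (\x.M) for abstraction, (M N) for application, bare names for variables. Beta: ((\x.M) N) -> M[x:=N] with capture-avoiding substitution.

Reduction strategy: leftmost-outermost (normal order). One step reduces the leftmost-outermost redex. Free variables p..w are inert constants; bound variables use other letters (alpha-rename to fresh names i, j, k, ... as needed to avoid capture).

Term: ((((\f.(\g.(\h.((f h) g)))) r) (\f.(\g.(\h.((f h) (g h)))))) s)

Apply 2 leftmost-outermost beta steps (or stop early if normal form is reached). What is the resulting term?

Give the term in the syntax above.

Answer: ((\h.((r h) (\f.(\g.(\h.((f h) (g h))))))) s)

Derivation:
Step 0: ((((\f.(\g.(\h.((f h) g)))) r) (\f.(\g.(\h.((f h) (g h)))))) s)
Step 1: (((\g.(\h.((r h) g))) (\f.(\g.(\h.((f h) (g h)))))) s)
Step 2: ((\h.((r h) (\f.(\g.(\h.((f h) (g h))))))) s)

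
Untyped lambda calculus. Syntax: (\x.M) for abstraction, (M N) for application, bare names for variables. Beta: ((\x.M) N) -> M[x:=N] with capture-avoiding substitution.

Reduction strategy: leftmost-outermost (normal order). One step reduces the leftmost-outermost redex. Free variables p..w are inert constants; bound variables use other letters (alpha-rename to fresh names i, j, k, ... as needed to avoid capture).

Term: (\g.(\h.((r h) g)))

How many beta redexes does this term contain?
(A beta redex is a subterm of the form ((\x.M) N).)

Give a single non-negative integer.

Term: (\g.(\h.((r h) g)))
  (no redexes)
Total redexes: 0

Answer: 0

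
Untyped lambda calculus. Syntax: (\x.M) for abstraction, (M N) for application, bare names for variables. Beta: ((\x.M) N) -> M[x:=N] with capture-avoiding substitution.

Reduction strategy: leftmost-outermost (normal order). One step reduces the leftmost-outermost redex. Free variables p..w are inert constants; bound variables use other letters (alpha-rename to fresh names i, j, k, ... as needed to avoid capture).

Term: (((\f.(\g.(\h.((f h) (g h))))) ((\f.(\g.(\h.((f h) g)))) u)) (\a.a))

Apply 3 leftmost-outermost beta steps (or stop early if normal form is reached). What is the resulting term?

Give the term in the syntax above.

Answer: (\h.(((\g.(\h.((u h) g))) h) ((\a.a) h)))

Derivation:
Step 0: (((\f.(\g.(\h.((f h) (g h))))) ((\f.(\g.(\h.((f h) g)))) u)) (\a.a))
Step 1: ((\g.(\h.((((\f.(\g.(\h.((f h) g)))) u) h) (g h)))) (\a.a))
Step 2: (\h.((((\f.(\g.(\h.((f h) g)))) u) h) ((\a.a) h)))
Step 3: (\h.(((\g.(\h.((u h) g))) h) ((\a.a) h)))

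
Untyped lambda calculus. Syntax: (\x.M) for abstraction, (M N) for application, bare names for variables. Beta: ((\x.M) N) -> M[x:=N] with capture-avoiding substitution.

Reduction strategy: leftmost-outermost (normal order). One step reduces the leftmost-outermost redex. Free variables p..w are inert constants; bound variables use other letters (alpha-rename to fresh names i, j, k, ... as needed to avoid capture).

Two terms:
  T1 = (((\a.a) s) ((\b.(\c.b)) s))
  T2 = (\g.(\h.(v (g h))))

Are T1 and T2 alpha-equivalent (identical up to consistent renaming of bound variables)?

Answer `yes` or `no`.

Term 1: (((\a.a) s) ((\b.(\c.b)) s))
Term 2: (\g.(\h.(v (g h))))
Alpha-equivalence: compare structure up to binder renaming.
Result: False

Answer: no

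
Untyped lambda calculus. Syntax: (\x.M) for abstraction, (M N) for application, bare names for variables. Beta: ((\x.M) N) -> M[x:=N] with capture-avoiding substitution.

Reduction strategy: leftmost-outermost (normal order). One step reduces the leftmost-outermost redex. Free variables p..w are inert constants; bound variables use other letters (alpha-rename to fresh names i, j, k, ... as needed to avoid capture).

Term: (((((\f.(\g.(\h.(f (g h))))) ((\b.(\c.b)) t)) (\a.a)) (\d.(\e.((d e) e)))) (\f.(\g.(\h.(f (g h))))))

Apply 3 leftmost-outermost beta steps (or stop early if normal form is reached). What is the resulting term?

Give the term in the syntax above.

Answer: ((((\b.(\c.b)) t) ((\a.a) (\d.(\e.((d e) e))))) (\f.(\g.(\h.(f (g h))))))

Derivation:
Step 0: (((((\f.(\g.(\h.(f (g h))))) ((\b.(\c.b)) t)) (\a.a)) (\d.(\e.((d e) e)))) (\f.(\g.(\h.(f (g h))))))
Step 1: ((((\g.(\h.(((\b.(\c.b)) t) (g h)))) (\a.a)) (\d.(\e.((d e) e)))) (\f.(\g.(\h.(f (g h))))))
Step 2: (((\h.(((\b.(\c.b)) t) ((\a.a) h))) (\d.(\e.((d e) e)))) (\f.(\g.(\h.(f (g h))))))
Step 3: ((((\b.(\c.b)) t) ((\a.a) (\d.(\e.((d e) e))))) (\f.(\g.(\h.(f (g h))))))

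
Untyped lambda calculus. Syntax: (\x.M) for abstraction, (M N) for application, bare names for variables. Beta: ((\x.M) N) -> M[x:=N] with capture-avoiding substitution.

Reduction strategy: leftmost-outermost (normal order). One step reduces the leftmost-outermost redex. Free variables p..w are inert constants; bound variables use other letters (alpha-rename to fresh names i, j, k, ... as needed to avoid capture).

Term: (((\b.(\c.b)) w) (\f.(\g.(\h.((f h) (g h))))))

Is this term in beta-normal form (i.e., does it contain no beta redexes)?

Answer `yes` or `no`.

Answer: no

Derivation:
Term: (((\b.(\c.b)) w) (\f.(\g.(\h.((f h) (g h))))))
Found 1 beta redex(es).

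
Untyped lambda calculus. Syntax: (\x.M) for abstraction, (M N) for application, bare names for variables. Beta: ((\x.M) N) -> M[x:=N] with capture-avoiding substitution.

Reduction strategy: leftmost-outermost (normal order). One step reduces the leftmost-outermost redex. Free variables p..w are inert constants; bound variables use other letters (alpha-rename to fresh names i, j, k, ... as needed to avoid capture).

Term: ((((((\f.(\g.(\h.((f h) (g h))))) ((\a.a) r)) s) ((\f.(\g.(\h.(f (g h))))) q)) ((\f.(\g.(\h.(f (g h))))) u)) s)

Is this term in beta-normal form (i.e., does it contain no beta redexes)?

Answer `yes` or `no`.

Term: ((((((\f.(\g.(\h.((f h) (g h))))) ((\a.a) r)) s) ((\f.(\g.(\h.(f (g h))))) q)) ((\f.(\g.(\h.(f (g h))))) u)) s)
Found 4 beta redex(es).

Answer: no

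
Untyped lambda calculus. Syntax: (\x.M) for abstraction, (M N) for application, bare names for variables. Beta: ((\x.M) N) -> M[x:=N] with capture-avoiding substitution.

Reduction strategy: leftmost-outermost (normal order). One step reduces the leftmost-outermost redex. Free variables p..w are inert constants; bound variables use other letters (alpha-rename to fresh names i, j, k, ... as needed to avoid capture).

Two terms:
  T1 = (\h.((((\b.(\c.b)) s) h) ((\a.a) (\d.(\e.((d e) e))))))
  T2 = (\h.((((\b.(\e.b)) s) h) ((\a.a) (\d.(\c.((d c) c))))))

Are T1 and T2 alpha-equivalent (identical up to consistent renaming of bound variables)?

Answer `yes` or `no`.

Answer: yes

Derivation:
Term 1: (\h.((((\b.(\c.b)) s) h) ((\a.a) (\d.(\e.((d e) e))))))
Term 2: (\h.((((\b.(\e.b)) s) h) ((\a.a) (\d.(\c.((d c) c))))))
Alpha-equivalence: compare structure up to binder renaming.
Result: True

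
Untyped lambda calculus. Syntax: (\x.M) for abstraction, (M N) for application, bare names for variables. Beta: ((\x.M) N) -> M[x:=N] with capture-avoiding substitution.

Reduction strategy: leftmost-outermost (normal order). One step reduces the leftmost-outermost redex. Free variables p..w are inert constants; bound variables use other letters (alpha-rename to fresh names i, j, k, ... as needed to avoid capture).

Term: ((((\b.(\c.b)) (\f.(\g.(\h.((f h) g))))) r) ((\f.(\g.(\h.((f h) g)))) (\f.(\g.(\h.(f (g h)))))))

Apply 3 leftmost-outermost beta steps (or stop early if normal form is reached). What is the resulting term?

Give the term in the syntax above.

Answer: (\g.(\h.((((\f.(\g.(\h.((f h) g)))) (\f.(\g.(\h.(f (g h)))))) h) g)))

Derivation:
Step 0: ((((\b.(\c.b)) (\f.(\g.(\h.((f h) g))))) r) ((\f.(\g.(\h.((f h) g)))) (\f.(\g.(\h.(f (g h)))))))
Step 1: (((\c.(\f.(\g.(\h.((f h) g))))) r) ((\f.(\g.(\h.((f h) g)))) (\f.(\g.(\h.(f (g h)))))))
Step 2: ((\f.(\g.(\h.((f h) g)))) ((\f.(\g.(\h.((f h) g)))) (\f.(\g.(\h.(f (g h)))))))
Step 3: (\g.(\h.((((\f.(\g.(\h.((f h) g)))) (\f.(\g.(\h.(f (g h)))))) h) g)))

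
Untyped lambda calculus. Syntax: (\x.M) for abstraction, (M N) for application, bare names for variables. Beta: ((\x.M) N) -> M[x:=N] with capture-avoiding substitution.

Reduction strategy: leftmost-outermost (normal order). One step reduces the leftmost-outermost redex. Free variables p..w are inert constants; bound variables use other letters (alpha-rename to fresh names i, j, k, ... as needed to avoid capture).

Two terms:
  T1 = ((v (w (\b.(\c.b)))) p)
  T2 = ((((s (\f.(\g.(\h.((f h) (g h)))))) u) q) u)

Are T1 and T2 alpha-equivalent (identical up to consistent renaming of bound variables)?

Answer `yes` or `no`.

Term 1: ((v (w (\b.(\c.b)))) p)
Term 2: ((((s (\f.(\g.(\h.((f h) (g h)))))) u) q) u)
Alpha-equivalence: compare structure up to binder renaming.
Result: False

Answer: no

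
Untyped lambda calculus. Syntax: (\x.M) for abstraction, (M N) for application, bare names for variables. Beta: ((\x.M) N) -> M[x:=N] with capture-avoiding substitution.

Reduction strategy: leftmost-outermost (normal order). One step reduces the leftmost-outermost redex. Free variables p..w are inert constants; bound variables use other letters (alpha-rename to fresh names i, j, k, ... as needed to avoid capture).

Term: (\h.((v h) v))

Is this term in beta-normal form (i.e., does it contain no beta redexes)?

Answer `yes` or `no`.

Answer: yes

Derivation:
Term: (\h.((v h) v))
No beta redexes found.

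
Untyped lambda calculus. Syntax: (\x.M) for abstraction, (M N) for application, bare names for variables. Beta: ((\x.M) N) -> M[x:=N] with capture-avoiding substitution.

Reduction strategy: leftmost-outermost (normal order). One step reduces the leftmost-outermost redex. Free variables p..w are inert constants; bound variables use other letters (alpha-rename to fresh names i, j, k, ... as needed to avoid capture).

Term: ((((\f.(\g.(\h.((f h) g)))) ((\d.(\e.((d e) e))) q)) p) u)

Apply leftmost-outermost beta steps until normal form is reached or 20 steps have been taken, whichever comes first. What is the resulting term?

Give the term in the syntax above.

Step 0: ((((\f.(\g.(\h.((f h) g)))) ((\d.(\e.((d e) e))) q)) p) u)
Step 1: (((\g.(\h.((((\d.(\e.((d e) e))) q) h) g))) p) u)
Step 2: ((\h.((((\d.(\e.((d e) e))) q) h) p)) u)
Step 3: ((((\d.(\e.((d e) e))) q) u) p)
Step 4: (((\e.((q e) e)) u) p)
Step 5: (((q u) u) p)

Answer: (((q u) u) p)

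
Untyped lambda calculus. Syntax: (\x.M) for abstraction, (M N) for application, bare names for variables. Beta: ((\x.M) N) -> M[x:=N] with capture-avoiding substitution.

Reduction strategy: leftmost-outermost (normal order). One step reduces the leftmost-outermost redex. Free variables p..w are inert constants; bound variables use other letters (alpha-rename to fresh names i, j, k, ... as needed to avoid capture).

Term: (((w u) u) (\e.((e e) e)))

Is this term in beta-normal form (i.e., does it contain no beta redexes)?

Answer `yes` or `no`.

Answer: yes

Derivation:
Term: (((w u) u) (\e.((e e) e)))
No beta redexes found.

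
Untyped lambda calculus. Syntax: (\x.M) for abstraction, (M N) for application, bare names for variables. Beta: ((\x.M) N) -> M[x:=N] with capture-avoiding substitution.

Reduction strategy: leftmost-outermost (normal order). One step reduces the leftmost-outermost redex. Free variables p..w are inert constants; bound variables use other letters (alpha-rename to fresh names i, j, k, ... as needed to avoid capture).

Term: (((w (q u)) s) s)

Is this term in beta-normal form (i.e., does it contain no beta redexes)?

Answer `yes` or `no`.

Answer: yes

Derivation:
Term: (((w (q u)) s) s)
No beta redexes found.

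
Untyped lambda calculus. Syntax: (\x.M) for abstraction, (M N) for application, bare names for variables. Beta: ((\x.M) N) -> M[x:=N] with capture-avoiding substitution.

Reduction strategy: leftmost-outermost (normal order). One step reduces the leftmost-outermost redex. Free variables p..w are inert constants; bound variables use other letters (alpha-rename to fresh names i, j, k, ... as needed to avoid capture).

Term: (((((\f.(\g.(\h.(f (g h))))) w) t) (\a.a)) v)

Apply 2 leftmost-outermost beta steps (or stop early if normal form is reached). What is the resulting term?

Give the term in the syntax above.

Answer: (((\h.(w (t h))) (\a.a)) v)

Derivation:
Step 0: (((((\f.(\g.(\h.(f (g h))))) w) t) (\a.a)) v)
Step 1: ((((\g.(\h.(w (g h)))) t) (\a.a)) v)
Step 2: (((\h.(w (t h))) (\a.a)) v)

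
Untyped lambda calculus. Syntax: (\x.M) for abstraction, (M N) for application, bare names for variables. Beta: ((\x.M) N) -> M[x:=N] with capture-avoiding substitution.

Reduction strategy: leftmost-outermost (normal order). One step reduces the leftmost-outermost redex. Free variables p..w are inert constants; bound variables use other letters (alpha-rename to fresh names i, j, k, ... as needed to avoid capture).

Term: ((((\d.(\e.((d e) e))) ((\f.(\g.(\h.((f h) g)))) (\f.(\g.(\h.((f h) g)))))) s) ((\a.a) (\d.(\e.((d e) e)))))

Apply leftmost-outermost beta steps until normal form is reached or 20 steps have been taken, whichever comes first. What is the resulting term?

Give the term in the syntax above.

Answer: ((s (\d.(\e.((d e) e)))) s)

Derivation:
Step 0: ((((\d.(\e.((d e) e))) ((\f.(\g.(\h.((f h) g)))) (\f.(\g.(\h.((f h) g)))))) s) ((\a.a) (\d.(\e.((d e) e)))))
Step 1: (((\e.((((\f.(\g.(\h.((f h) g)))) (\f.(\g.(\h.((f h) g))))) e) e)) s) ((\a.a) (\d.(\e.((d e) e)))))
Step 2: (((((\f.(\g.(\h.((f h) g)))) (\f.(\g.(\h.((f h) g))))) s) s) ((\a.a) (\d.(\e.((d e) e)))))
Step 3: ((((\g.(\h.(((\f.(\g.(\h.((f h) g)))) h) g))) s) s) ((\a.a) (\d.(\e.((d e) e)))))
Step 4: (((\h.(((\f.(\g.(\h.((f h) g)))) h) s)) s) ((\a.a) (\d.(\e.((d e) e)))))
Step 5: ((((\f.(\g.(\h.((f h) g)))) s) s) ((\a.a) (\d.(\e.((d e) e)))))
Step 6: (((\g.(\h.((s h) g))) s) ((\a.a) (\d.(\e.((d e) e)))))
Step 7: ((\h.((s h) s)) ((\a.a) (\d.(\e.((d e) e)))))
Step 8: ((s ((\a.a) (\d.(\e.((d e) e))))) s)
Step 9: ((s (\d.(\e.((d e) e)))) s)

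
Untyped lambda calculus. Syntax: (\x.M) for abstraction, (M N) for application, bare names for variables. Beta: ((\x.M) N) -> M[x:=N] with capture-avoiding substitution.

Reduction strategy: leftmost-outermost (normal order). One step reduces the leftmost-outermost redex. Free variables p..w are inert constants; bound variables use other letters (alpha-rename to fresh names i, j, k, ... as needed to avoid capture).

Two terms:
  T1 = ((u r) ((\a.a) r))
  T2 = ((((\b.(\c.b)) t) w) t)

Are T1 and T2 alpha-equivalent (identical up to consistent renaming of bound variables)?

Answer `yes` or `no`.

Term 1: ((u r) ((\a.a) r))
Term 2: ((((\b.(\c.b)) t) w) t)
Alpha-equivalence: compare structure up to binder renaming.
Result: False

Answer: no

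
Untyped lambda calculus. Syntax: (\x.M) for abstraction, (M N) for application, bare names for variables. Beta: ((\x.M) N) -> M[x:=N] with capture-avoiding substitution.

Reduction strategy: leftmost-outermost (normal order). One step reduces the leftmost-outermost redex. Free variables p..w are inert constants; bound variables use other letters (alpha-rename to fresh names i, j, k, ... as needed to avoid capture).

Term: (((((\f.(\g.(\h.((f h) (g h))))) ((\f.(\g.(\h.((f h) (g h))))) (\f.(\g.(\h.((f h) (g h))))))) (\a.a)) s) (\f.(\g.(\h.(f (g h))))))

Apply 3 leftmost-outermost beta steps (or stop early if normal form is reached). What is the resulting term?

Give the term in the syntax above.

Answer: (((((\f.(\g.(\h.((f h) (g h))))) (\f.(\g.(\h.((f h) (g h)))))) s) ((\a.a) s)) (\f.(\g.(\h.(f (g h))))))

Derivation:
Step 0: (((((\f.(\g.(\h.((f h) (g h))))) ((\f.(\g.(\h.((f h) (g h))))) (\f.(\g.(\h.((f h) (g h))))))) (\a.a)) s) (\f.(\g.(\h.(f (g h))))))
Step 1: ((((\g.(\h.((((\f.(\g.(\h.((f h) (g h))))) (\f.(\g.(\h.((f h) (g h)))))) h) (g h)))) (\a.a)) s) (\f.(\g.(\h.(f (g h))))))
Step 2: (((\h.((((\f.(\g.(\h.((f h) (g h))))) (\f.(\g.(\h.((f h) (g h)))))) h) ((\a.a) h))) s) (\f.(\g.(\h.(f (g h))))))
Step 3: (((((\f.(\g.(\h.((f h) (g h))))) (\f.(\g.(\h.((f h) (g h)))))) s) ((\a.a) s)) (\f.(\g.(\h.(f (g h))))))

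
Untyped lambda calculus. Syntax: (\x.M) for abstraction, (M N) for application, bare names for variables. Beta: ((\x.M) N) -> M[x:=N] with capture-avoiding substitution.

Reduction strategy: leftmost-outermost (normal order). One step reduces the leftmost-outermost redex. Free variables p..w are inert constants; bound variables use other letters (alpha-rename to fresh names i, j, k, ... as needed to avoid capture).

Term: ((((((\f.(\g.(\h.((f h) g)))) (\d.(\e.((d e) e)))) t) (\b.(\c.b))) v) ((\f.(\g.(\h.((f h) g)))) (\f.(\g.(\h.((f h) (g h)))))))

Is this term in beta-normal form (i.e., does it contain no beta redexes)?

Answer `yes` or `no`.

Term: ((((((\f.(\g.(\h.((f h) g)))) (\d.(\e.((d e) e)))) t) (\b.(\c.b))) v) ((\f.(\g.(\h.((f h) g)))) (\f.(\g.(\h.((f h) (g h)))))))
Found 2 beta redex(es).

Answer: no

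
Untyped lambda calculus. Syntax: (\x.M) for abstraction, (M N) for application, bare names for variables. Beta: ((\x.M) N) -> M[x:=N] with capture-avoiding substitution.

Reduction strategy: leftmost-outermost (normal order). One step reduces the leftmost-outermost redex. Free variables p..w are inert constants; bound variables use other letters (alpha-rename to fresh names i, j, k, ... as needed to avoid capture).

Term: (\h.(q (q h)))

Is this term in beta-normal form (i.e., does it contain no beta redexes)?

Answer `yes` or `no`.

Term: (\h.(q (q h)))
No beta redexes found.

Answer: yes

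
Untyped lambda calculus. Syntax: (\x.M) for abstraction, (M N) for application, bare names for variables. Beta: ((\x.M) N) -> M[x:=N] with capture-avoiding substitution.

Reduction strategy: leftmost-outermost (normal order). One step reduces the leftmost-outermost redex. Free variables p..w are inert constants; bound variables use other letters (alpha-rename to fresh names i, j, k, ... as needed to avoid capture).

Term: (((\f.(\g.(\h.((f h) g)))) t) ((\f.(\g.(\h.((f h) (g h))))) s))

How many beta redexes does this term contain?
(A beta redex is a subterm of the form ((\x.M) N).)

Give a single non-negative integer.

Answer: 2

Derivation:
Term: (((\f.(\g.(\h.((f h) g)))) t) ((\f.(\g.(\h.((f h) (g h))))) s))
  Redex: ((\f.(\g.(\h.((f h) g)))) t)
  Redex: ((\f.(\g.(\h.((f h) (g h))))) s)
Total redexes: 2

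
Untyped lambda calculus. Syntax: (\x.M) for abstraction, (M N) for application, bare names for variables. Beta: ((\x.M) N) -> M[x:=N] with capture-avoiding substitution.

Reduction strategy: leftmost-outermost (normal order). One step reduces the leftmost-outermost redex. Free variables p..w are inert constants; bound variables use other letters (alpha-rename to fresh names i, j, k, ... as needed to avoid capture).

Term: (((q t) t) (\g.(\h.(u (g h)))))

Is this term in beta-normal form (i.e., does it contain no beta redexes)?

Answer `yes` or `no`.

Term: (((q t) t) (\g.(\h.(u (g h)))))
No beta redexes found.

Answer: yes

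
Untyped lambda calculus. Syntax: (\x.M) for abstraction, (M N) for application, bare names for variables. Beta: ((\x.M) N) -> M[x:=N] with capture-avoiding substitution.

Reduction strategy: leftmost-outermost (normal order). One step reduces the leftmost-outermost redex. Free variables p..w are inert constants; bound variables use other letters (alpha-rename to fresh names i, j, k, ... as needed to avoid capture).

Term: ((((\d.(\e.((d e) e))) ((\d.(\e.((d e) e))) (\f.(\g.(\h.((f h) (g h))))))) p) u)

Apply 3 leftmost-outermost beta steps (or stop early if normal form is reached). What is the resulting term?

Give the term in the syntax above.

Step 0: ((((\d.(\e.((d e) e))) ((\d.(\e.((d e) e))) (\f.(\g.(\h.((f h) (g h))))))) p) u)
Step 1: (((\e.((((\d.(\e.((d e) e))) (\f.(\g.(\h.((f h) (g h)))))) e) e)) p) u)
Step 2: (((((\d.(\e.((d e) e))) (\f.(\g.(\h.((f h) (g h)))))) p) p) u)
Step 3: ((((\e.(((\f.(\g.(\h.((f h) (g h))))) e) e)) p) p) u)

Answer: ((((\e.(((\f.(\g.(\h.((f h) (g h))))) e) e)) p) p) u)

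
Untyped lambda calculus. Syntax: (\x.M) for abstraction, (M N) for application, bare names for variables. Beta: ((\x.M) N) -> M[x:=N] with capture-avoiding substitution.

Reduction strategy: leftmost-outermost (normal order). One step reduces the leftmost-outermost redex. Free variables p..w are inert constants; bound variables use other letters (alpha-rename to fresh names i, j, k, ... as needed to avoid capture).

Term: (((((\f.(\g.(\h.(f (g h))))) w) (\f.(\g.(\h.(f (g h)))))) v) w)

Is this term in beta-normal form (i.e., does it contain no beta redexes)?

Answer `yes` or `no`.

Term: (((((\f.(\g.(\h.(f (g h))))) w) (\f.(\g.(\h.(f (g h)))))) v) w)
Found 1 beta redex(es).

Answer: no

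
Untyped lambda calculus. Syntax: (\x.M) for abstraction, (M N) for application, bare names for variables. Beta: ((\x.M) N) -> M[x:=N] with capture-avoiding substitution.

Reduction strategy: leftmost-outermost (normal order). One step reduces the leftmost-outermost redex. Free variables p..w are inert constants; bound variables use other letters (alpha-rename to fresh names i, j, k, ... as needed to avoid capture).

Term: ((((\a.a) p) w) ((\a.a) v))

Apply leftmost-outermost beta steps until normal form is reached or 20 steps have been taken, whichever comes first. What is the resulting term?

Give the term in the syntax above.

Step 0: ((((\a.a) p) w) ((\a.a) v))
Step 1: ((p w) ((\a.a) v))
Step 2: ((p w) v)

Answer: ((p w) v)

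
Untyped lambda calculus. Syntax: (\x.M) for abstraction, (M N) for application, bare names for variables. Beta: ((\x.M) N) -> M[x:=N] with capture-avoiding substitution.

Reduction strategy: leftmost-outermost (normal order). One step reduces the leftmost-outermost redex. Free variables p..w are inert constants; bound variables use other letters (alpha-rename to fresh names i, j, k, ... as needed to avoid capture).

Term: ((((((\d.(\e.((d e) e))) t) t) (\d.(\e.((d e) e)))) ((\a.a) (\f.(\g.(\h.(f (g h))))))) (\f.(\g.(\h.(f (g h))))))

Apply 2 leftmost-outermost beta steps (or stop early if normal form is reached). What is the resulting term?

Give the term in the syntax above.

Answer: (((((t t) t) (\d.(\e.((d e) e)))) ((\a.a) (\f.(\g.(\h.(f (g h))))))) (\f.(\g.(\h.(f (g h))))))

Derivation:
Step 0: ((((((\d.(\e.((d e) e))) t) t) (\d.(\e.((d e) e)))) ((\a.a) (\f.(\g.(\h.(f (g h))))))) (\f.(\g.(\h.(f (g h))))))
Step 1: (((((\e.((t e) e)) t) (\d.(\e.((d e) e)))) ((\a.a) (\f.(\g.(\h.(f (g h))))))) (\f.(\g.(\h.(f (g h))))))
Step 2: (((((t t) t) (\d.(\e.((d e) e)))) ((\a.a) (\f.(\g.(\h.(f (g h))))))) (\f.(\g.(\h.(f (g h))))))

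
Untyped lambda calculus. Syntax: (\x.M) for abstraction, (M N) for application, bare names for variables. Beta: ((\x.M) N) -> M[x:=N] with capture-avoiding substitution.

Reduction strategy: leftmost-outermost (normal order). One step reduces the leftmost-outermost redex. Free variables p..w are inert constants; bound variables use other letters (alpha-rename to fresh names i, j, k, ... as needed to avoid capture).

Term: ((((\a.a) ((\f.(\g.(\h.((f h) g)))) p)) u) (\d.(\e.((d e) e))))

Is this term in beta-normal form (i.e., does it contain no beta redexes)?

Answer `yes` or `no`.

Term: ((((\a.a) ((\f.(\g.(\h.((f h) g)))) p)) u) (\d.(\e.((d e) e))))
Found 2 beta redex(es).

Answer: no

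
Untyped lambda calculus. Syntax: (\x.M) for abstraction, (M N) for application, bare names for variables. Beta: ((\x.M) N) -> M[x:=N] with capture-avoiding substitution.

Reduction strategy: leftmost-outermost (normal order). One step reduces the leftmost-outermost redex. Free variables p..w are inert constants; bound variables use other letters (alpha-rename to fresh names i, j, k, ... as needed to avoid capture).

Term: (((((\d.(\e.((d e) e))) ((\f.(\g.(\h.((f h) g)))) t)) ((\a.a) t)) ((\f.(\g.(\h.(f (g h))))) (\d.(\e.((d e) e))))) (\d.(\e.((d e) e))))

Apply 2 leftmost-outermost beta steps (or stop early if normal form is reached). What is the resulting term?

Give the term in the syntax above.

Answer: ((((((\f.(\g.(\h.((f h) g)))) t) ((\a.a) t)) ((\a.a) t)) ((\f.(\g.(\h.(f (g h))))) (\d.(\e.((d e) e))))) (\d.(\e.((d e) e))))

Derivation:
Step 0: (((((\d.(\e.((d e) e))) ((\f.(\g.(\h.((f h) g)))) t)) ((\a.a) t)) ((\f.(\g.(\h.(f (g h))))) (\d.(\e.((d e) e))))) (\d.(\e.((d e) e))))
Step 1: ((((\e.((((\f.(\g.(\h.((f h) g)))) t) e) e)) ((\a.a) t)) ((\f.(\g.(\h.(f (g h))))) (\d.(\e.((d e) e))))) (\d.(\e.((d e) e))))
Step 2: ((((((\f.(\g.(\h.((f h) g)))) t) ((\a.a) t)) ((\a.a) t)) ((\f.(\g.(\h.(f (g h))))) (\d.(\e.((d e) e))))) (\d.(\e.((d e) e))))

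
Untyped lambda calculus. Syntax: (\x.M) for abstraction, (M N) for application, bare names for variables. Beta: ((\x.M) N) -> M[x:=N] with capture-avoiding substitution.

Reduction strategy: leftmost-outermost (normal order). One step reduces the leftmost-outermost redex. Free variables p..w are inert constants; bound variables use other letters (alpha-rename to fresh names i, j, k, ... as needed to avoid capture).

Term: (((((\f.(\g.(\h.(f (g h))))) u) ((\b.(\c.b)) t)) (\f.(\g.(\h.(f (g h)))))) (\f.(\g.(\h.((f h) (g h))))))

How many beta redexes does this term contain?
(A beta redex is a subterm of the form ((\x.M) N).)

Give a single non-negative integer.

Term: (((((\f.(\g.(\h.(f (g h))))) u) ((\b.(\c.b)) t)) (\f.(\g.(\h.(f (g h)))))) (\f.(\g.(\h.((f h) (g h))))))
  Redex: ((\f.(\g.(\h.(f (g h))))) u)
  Redex: ((\b.(\c.b)) t)
Total redexes: 2

Answer: 2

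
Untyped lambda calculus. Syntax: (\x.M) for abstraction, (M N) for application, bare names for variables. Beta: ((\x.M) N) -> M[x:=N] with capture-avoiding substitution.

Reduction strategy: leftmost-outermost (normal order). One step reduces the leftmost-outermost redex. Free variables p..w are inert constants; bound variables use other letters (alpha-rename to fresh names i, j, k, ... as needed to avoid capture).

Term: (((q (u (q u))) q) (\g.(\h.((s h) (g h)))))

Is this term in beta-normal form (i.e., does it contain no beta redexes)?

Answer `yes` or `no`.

Answer: yes

Derivation:
Term: (((q (u (q u))) q) (\g.(\h.((s h) (g h)))))
No beta redexes found.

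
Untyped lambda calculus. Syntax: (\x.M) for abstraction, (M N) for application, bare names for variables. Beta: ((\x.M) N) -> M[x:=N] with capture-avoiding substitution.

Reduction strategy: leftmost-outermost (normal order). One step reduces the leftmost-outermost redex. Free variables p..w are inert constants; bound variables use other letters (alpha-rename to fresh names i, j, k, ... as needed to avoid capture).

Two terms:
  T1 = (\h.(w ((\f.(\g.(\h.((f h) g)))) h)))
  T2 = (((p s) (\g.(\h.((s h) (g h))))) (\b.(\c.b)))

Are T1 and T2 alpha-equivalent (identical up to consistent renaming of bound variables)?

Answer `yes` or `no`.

Answer: no

Derivation:
Term 1: (\h.(w ((\f.(\g.(\h.((f h) g)))) h)))
Term 2: (((p s) (\g.(\h.((s h) (g h))))) (\b.(\c.b)))
Alpha-equivalence: compare structure up to binder renaming.
Result: False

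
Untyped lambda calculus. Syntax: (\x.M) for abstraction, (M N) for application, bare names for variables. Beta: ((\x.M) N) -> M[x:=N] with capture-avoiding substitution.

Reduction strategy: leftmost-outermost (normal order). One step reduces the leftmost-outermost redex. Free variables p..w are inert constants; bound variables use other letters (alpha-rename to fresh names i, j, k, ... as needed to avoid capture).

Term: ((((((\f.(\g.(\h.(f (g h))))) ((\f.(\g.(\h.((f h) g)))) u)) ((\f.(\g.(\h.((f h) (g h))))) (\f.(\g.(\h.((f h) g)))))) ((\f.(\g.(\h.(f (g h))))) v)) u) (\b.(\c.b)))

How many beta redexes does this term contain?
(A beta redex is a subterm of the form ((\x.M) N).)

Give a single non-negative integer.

Answer: 4

Derivation:
Term: ((((((\f.(\g.(\h.(f (g h))))) ((\f.(\g.(\h.((f h) g)))) u)) ((\f.(\g.(\h.((f h) (g h))))) (\f.(\g.(\h.((f h) g)))))) ((\f.(\g.(\h.(f (g h))))) v)) u) (\b.(\c.b)))
  Redex: ((\f.(\g.(\h.(f (g h))))) ((\f.(\g.(\h.((f h) g)))) u))
  Redex: ((\f.(\g.(\h.((f h) g)))) u)
  Redex: ((\f.(\g.(\h.((f h) (g h))))) (\f.(\g.(\h.((f h) g)))))
  Redex: ((\f.(\g.(\h.(f (g h))))) v)
Total redexes: 4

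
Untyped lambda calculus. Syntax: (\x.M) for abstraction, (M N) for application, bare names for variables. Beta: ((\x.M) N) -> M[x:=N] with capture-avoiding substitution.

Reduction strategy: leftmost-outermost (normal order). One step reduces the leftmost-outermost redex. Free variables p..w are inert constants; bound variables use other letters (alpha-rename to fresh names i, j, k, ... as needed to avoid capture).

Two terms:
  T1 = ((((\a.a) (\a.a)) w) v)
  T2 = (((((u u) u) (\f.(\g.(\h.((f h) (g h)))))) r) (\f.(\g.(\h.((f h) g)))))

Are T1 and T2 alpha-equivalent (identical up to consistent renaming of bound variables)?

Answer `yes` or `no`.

Answer: no

Derivation:
Term 1: ((((\a.a) (\a.a)) w) v)
Term 2: (((((u u) u) (\f.(\g.(\h.((f h) (g h)))))) r) (\f.(\g.(\h.((f h) g)))))
Alpha-equivalence: compare structure up to binder renaming.
Result: False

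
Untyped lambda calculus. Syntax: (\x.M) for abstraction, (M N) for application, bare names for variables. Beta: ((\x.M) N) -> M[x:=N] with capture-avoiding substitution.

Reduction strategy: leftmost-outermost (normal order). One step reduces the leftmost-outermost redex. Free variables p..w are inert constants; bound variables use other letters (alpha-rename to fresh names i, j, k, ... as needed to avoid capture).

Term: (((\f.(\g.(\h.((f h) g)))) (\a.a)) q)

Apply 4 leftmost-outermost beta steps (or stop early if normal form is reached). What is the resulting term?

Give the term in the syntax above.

Step 0: (((\f.(\g.(\h.((f h) g)))) (\a.a)) q)
Step 1: ((\g.(\h.(((\a.a) h) g))) q)
Step 2: (\h.(((\a.a) h) q))
Step 3: (\h.(h q))
Step 4: (normal form reached)

Answer: (\h.(h q))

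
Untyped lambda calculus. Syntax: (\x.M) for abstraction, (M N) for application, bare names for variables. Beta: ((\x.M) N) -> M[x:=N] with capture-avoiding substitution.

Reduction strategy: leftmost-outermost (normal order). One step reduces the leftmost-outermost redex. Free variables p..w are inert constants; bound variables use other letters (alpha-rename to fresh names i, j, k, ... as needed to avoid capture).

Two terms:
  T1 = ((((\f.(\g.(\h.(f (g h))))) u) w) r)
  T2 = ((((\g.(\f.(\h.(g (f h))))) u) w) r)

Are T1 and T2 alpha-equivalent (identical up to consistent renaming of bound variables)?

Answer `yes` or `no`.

Term 1: ((((\f.(\g.(\h.(f (g h))))) u) w) r)
Term 2: ((((\g.(\f.(\h.(g (f h))))) u) w) r)
Alpha-equivalence: compare structure up to binder renaming.
Result: True

Answer: yes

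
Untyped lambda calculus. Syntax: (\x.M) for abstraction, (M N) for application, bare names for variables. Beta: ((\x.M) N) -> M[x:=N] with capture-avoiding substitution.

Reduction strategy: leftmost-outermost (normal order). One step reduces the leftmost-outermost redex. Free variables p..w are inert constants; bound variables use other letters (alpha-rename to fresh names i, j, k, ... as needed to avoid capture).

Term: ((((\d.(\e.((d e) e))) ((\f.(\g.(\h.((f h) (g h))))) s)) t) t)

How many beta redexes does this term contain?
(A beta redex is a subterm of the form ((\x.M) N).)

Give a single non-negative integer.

Answer: 2

Derivation:
Term: ((((\d.(\e.((d e) e))) ((\f.(\g.(\h.((f h) (g h))))) s)) t) t)
  Redex: ((\d.(\e.((d e) e))) ((\f.(\g.(\h.((f h) (g h))))) s))
  Redex: ((\f.(\g.(\h.((f h) (g h))))) s)
Total redexes: 2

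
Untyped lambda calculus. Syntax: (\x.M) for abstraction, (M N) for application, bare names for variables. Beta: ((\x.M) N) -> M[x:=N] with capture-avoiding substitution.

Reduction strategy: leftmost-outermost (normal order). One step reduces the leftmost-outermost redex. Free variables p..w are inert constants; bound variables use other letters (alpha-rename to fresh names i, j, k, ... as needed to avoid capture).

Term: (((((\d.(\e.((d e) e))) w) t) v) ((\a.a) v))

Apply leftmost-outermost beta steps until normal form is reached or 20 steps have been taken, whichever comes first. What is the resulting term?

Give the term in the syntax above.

Answer: ((((w t) t) v) v)

Derivation:
Step 0: (((((\d.(\e.((d e) e))) w) t) v) ((\a.a) v))
Step 1: ((((\e.((w e) e)) t) v) ((\a.a) v))
Step 2: ((((w t) t) v) ((\a.a) v))
Step 3: ((((w t) t) v) v)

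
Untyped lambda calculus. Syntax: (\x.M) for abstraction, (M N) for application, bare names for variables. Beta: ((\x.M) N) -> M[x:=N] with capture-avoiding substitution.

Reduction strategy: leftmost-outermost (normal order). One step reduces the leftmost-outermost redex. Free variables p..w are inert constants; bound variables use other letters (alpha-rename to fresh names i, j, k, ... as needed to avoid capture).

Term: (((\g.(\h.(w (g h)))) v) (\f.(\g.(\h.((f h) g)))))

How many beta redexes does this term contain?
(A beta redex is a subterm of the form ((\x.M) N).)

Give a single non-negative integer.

Term: (((\g.(\h.(w (g h)))) v) (\f.(\g.(\h.((f h) g)))))
  Redex: ((\g.(\h.(w (g h)))) v)
Total redexes: 1

Answer: 1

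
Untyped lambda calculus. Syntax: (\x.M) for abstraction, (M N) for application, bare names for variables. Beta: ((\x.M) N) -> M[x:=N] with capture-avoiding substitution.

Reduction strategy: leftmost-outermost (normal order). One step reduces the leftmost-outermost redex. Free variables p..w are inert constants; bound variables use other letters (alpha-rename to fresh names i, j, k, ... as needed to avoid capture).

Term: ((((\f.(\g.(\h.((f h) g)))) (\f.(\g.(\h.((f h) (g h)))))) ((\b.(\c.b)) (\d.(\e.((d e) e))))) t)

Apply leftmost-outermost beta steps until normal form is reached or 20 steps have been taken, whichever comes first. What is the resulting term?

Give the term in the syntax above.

Step 0: ((((\f.(\g.(\h.((f h) g)))) (\f.(\g.(\h.((f h) (g h)))))) ((\b.(\c.b)) (\d.(\e.((d e) e))))) t)
Step 1: (((\g.(\h.(((\f.(\g.(\h.((f h) (g h))))) h) g))) ((\b.(\c.b)) (\d.(\e.((d e) e))))) t)
Step 2: ((\h.(((\f.(\g.(\h.((f h) (g h))))) h) ((\b.(\c.b)) (\d.(\e.((d e) e)))))) t)
Step 3: (((\f.(\g.(\h.((f h) (g h))))) t) ((\b.(\c.b)) (\d.(\e.((d e) e)))))
Step 4: ((\g.(\h.((t h) (g h)))) ((\b.(\c.b)) (\d.(\e.((d e) e)))))
Step 5: (\h.((t h) (((\b.(\c.b)) (\d.(\e.((d e) e)))) h)))
Step 6: (\h.((t h) ((\c.(\d.(\e.((d e) e)))) h)))
Step 7: (\h.((t h) (\d.(\e.((d e) e)))))

Answer: (\h.((t h) (\d.(\e.((d e) e)))))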